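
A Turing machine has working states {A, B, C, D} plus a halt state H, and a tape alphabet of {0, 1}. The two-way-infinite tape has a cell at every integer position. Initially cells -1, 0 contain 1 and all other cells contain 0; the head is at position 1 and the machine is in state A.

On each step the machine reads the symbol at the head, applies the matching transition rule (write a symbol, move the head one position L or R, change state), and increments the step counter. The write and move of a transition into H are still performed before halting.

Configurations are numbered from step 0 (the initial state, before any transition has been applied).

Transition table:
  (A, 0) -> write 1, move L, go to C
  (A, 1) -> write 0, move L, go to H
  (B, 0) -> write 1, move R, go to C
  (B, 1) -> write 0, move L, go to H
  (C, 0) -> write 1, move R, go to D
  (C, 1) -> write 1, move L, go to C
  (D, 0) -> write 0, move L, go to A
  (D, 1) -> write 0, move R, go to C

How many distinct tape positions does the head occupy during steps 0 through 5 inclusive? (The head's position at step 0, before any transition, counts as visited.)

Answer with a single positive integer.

Step 1: in state A at pos 1, read 0 -> (A,0)->write 1,move L,goto C. Now: state=C, head=0, tape[-2..2]=01110 (head:   ^)
Step 2: in state C at pos 0, read 1 -> (C,1)->write 1,move L,goto C. Now: state=C, head=-1, tape[-2..2]=01110 (head:  ^)
Step 3: in state C at pos -1, read 1 -> (C,1)->write 1,move L,goto C. Now: state=C, head=-2, tape[-3..2]=001110 (head:  ^)
Step 4: in state C at pos -2, read 0 -> (C,0)->write 1,move R,goto D. Now: state=D, head=-1, tape[-3..2]=011110 (head:   ^)
Step 5: in state D at pos -1, read 1 -> (D,1)->write 0,move R,goto C. Now: state=C, head=0, tape[-3..2]=010110 (head:    ^)
Head positions at steps 0..5: starting at 1, distinct positions visited = {-2, -1, 0, 1} -> 4 position(s)

Answer: 4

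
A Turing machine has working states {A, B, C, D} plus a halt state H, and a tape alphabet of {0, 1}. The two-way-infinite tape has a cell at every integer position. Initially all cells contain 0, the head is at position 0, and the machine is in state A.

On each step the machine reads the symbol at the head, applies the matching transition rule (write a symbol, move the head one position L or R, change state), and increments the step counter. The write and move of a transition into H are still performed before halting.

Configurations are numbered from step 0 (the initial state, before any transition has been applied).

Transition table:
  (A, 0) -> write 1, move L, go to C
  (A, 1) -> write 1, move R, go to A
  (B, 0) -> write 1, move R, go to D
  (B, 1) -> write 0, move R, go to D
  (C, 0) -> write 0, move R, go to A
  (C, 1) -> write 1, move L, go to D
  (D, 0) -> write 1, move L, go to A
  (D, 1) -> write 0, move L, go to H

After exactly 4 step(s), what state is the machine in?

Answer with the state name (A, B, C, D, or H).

Step 1: in state A at pos 0, read 0 -> (A,0)->write 1,move L,goto C. Now: state=C, head=-1, tape[-2..1]=0010 (head:  ^)
Step 2: in state C at pos -1, read 0 -> (C,0)->write 0,move R,goto A. Now: state=A, head=0, tape[-2..1]=0010 (head:   ^)
Step 3: in state A at pos 0, read 1 -> (A,1)->write 1,move R,goto A. Now: state=A, head=1, tape[-2..2]=00100 (head:    ^)
Step 4: in state A at pos 1, read 0 -> (A,0)->write 1,move L,goto C. Now: state=C, head=0, tape[-2..2]=00110 (head:   ^)

Answer: C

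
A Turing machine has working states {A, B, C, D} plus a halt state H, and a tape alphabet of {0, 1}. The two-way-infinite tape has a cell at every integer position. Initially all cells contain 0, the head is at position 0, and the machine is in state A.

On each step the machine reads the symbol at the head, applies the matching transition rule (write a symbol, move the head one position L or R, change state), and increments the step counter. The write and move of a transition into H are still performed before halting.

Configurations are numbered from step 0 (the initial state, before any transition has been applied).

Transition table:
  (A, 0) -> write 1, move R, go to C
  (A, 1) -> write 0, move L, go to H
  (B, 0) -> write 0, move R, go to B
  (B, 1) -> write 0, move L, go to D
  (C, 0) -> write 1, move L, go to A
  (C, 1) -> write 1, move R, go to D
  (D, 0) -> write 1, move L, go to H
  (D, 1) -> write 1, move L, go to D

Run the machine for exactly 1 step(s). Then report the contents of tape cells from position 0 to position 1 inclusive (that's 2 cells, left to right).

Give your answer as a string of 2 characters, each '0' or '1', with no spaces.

Step 1: in state A at pos 0, read 0 -> (A,0)->write 1,move R,goto C. Now: state=C, head=1, tape[-1..2]=0100 (head:   ^)

Answer: 10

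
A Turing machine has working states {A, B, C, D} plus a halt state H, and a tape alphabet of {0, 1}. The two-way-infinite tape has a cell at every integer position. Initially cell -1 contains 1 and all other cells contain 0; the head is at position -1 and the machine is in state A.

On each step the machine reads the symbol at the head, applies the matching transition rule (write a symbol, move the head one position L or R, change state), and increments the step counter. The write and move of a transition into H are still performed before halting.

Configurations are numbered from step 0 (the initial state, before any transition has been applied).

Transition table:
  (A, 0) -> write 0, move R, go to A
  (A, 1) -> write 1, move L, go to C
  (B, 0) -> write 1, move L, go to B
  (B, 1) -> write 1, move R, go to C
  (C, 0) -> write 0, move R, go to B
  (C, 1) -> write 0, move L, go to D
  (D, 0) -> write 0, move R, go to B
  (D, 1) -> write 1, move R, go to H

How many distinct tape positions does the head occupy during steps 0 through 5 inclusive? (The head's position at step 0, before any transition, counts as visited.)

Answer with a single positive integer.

Step 1: in state A at pos -1, read 1 -> (A,1)->write 1,move L,goto C. Now: state=C, head=-2, tape[-3..0]=0010 (head:  ^)
Step 2: in state C at pos -2, read 0 -> (C,0)->write 0,move R,goto B. Now: state=B, head=-1, tape[-3..0]=0010 (head:   ^)
Step 3: in state B at pos -1, read 1 -> (B,1)->write 1,move R,goto C. Now: state=C, head=0, tape[-3..1]=00100 (head:    ^)
Step 4: in state C at pos 0, read 0 -> (C,0)->write 0,move R,goto B. Now: state=B, head=1, tape[-3..2]=001000 (head:     ^)
Step 5: in state B at pos 1, read 0 -> (B,0)->write 1,move L,goto B. Now: state=B, head=0, tape[-3..2]=001010 (head:    ^)
Head positions at steps 0..5: starting at -1, distinct positions visited = {-2, -1, 0, 1} -> 4 position(s)

Answer: 4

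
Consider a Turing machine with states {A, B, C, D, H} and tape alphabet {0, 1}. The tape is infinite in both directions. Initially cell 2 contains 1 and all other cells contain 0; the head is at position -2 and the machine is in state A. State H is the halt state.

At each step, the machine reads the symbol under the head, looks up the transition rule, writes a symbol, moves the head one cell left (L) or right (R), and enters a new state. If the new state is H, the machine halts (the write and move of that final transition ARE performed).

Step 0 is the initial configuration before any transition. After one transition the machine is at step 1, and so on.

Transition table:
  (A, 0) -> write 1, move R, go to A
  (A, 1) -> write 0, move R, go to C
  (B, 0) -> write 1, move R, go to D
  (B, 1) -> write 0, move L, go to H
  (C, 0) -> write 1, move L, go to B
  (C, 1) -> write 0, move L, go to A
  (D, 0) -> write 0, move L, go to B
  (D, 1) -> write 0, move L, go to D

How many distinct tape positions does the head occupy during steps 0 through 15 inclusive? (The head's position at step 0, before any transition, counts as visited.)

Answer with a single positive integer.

Answer: 8

Derivation:
Step 1: in state A at pos -2, read 0 -> (A,0)->write 1,move R,goto A. Now: state=A, head=-1, tape[-3..3]=0100010 (head:   ^)
Step 2: in state A at pos -1, read 0 -> (A,0)->write 1,move R,goto A. Now: state=A, head=0, tape[-3..3]=0110010 (head:    ^)
Step 3: in state A at pos 0, read 0 -> (A,0)->write 1,move R,goto A. Now: state=A, head=1, tape[-3..3]=0111010 (head:     ^)
Step 4: in state A at pos 1, read 0 -> (A,0)->write 1,move R,goto A. Now: state=A, head=2, tape[-3..3]=0111110 (head:      ^)
Step 5: in state A at pos 2, read 1 -> (A,1)->write 0,move R,goto C. Now: state=C, head=3, tape[-3..4]=01111000 (head:       ^)
Step 6: in state C at pos 3, read 0 -> (C,0)->write 1,move L,goto B. Now: state=B, head=2, tape[-3..4]=01111010 (head:      ^)
Step 7: in state B at pos 2, read 0 -> (B,0)->write 1,move R,goto D. Now: state=D, head=3, tape[-3..4]=01111110 (head:       ^)
Step 8: in state D at pos 3, read 1 -> (D,1)->write 0,move L,goto D. Now: state=D, head=2, tape[-3..4]=01111100 (head:      ^)
Step 9: in state D at pos 2, read 1 -> (D,1)->write 0,move L,goto D. Now: state=D, head=1, tape[-3..4]=01111000 (head:     ^)
Step 10: in state D at pos 1, read 1 -> (D,1)->write 0,move L,goto D. Now: state=D, head=0, tape[-3..4]=01110000 (head:    ^)
Step 11: in state D at pos 0, read 1 -> (D,1)->write 0,move L,goto D. Now: state=D, head=-1, tape[-3..4]=01100000 (head:   ^)
Step 12: in state D at pos -1, read 1 -> (D,1)->write 0,move L,goto D. Now: state=D, head=-2, tape[-3..4]=01000000 (head:  ^)
Step 13: in state D at pos -2, read 1 -> (D,1)->write 0,move L,goto D. Now: state=D, head=-3, tape[-4..4]=000000000 (head:  ^)
Step 14: in state D at pos -3, read 0 -> (D,0)->write 0,move L,goto B. Now: state=B, head=-4, tape[-5..4]=0000000000 (head:  ^)
Step 15: in state B at pos -4, read 0 -> (B,0)->write 1,move R,goto D. Now: state=D, head=-3, tape[-5..4]=0100000000 (head:   ^)
Head positions at steps 0..15: starting at -2, distinct positions visited = {-4, -3, -2, -1, 0, 1, 2, 3} -> 8 position(s)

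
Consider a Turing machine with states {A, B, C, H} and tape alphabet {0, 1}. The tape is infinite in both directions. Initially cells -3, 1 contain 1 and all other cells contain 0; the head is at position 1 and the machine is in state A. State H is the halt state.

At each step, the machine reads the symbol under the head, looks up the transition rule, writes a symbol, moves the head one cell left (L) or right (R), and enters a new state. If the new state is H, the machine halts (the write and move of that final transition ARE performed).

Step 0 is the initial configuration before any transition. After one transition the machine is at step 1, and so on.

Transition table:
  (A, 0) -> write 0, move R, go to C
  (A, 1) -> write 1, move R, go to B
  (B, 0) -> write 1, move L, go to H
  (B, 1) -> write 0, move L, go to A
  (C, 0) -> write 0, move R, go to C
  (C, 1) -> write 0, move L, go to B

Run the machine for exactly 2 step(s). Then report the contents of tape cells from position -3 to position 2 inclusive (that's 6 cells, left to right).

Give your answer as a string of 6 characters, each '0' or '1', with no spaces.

Answer: 100011

Derivation:
Step 1: in state A at pos 1, read 1 -> (A,1)->write 1,move R,goto B. Now: state=B, head=2, tape[-4..3]=01000100 (head:       ^)
Step 2: in state B at pos 2, read 0 -> (B,0)->write 1,move L,goto H. Now: state=H, head=1, tape[-4..3]=01000110 (head:      ^)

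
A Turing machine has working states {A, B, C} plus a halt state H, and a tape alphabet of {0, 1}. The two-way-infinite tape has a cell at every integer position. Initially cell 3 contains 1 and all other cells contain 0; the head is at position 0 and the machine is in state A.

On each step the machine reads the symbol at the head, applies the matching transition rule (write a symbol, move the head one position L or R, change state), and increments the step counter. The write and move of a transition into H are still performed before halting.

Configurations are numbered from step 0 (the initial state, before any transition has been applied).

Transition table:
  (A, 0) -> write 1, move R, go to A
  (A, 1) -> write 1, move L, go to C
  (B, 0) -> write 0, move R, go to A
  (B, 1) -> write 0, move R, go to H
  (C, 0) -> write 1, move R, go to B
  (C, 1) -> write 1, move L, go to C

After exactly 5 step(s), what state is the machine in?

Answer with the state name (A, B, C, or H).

Step 1: in state A at pos 0, read 0 -> (A,0)->write 1,move R,goto A. Now: state=A, head=1, tape[-1..4]=010010 (head:   ^)
Step 2: in state A at pos 1, read 0 -> (A,0)->write 1,move R,goto A. Now: state=A, head=2, tape[-1..4]=011010 (head:    ^)
Step 3: in state A at pos 2, read 0 -> (A,0)->write 1,move R,goto A. Now: state=A, head=3, tape[-1..4]=011110 (head:     ^)
Step 4: in state A at pos 3, read 1 -> (A,1)->write 1,move L,goto C. Now: state=C, head=2, tape[-1..4]=011110 (head:    ^)
Step 5: in state C at pos 2, read 1 -> (C,1)->write 1,move L,goto C. Now: state=C, head=1, tape[-1..4]=011110 (head:   ^)

Answer: C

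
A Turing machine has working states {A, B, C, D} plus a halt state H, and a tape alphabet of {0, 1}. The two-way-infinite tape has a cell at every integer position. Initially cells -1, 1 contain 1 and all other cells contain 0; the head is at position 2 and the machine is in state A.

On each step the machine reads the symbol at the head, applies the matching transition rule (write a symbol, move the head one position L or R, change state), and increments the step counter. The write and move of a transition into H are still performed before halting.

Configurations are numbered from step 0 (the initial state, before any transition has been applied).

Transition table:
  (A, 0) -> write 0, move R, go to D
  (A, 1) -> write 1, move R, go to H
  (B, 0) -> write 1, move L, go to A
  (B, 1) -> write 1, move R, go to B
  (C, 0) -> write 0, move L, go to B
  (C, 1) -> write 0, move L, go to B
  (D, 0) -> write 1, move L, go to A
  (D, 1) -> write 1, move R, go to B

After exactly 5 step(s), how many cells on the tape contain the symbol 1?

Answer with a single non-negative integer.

Answer: 4

Derivation:
Step 1: in state A at pos 2, read 0 -> (A,0)->write 0,move R,goto D. Now: state=D, head=3, tape[-2..4]=0101000 (head:      ^)
Step 2: in state D at pos 3, read 0 -> (D,0)->write 1,move L,goto A. Now: state=A, head=2, tape[-2..4]=0101010 (head:     ^)
Step 3: in state A at pos 2, read 0 -> (A,0)->write 0,move R,goto D. Now: state=D, head=3, tape[-2..4]=0101010 (head:      ^)
Step 4: in state D at pos 3, read 1 -> (D,1)->write 1,move R,goto B. Now: state=B, head=4, tape[-2..5]=01010100 (head:       ^)
Step 5: in state B at pos 4, read 0 -> (B,0)->write 1,move L,goto A. Now: state=A, head=3, tape[-2..5]=01010110 (head:      ^)
Cells containing 1 after step 5: {-1, 1, 3, 4} -> 4 cell(s)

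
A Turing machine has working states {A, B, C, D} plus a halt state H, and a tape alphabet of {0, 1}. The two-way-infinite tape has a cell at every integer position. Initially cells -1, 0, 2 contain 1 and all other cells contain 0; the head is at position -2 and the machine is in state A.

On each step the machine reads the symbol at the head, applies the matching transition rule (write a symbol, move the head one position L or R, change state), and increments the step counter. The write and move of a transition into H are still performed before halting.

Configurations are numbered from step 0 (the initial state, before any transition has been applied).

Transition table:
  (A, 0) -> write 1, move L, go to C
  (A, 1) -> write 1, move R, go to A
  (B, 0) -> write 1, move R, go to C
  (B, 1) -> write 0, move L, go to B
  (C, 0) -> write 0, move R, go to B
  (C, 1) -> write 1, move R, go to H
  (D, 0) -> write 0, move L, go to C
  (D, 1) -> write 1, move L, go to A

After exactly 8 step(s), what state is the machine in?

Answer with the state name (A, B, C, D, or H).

Answer: B

Derivation:
Step 1: in state A at pos -2, read 0 -> (A,0)->write 1,move L,goto C. Now: state=C, head=-3, tape[-4..3]=00111010 (head:  ^)
Step 2: in state C at pos -3, read 0 -> (C,0)->write 0,move R,goto B. Now: state=B, head=-2, tape[-4..3]=00111010 (head:   ^)
Step 3: in state B at pos -2, read 1 -> (B,1)->write 0,move L,goto B. Now: state=B, head=-3, tape[-4..3]=00011010 (head:  ^)
Step 4: in state B at pos -3, read 0 -> (B,0)->write 1,move R,goto C. Now: state=C, head=-2, tape[-4..3]=01011010 (head:   ^)
Step 5: in state C at pos -2, read 0 -> (C,0)->write 0,move R,goto B. Now: state=B, head=-1, tape[-4..3]=01011010 (head:    ^)
Step 6: in state B at pos -1, read 1 -> (B,1)->write 0,move L,goto B. Now: state=B, head=-2, tape[-4..3]=01001010 (head:   ^)
Step 7: in state B at pos -2, read 0 -> (B,0)->write 1,move R,goto C. Now: state=C, head=-1, tape[-4..3]=01101010 (head:    ^)
Step 8: in state C at pos -1, read 0 -> (C,0)->write 0,move R,goto B. Now: state=B, head=0, tape[-4..3]=01101010 (head:     ^)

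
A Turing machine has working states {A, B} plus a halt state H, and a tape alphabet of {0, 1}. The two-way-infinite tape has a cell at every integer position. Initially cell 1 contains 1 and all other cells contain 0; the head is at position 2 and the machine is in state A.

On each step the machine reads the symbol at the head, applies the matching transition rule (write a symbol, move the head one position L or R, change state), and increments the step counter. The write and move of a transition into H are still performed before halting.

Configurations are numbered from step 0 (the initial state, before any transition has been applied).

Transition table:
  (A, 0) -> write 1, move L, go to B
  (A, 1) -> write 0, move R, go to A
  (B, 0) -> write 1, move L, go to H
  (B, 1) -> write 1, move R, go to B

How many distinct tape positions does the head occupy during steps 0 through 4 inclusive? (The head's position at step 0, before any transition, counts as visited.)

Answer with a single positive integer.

Step 1: in state A at pos 2, read 0 -> (A,0)->write 1,move L,goto B. Now: state=B, head=1, tape[0..3]=0110 (head:  ^)
Step 2: in state B at pos 1, read 1 -> (B,1)->write 1,move R,goto B. Now: state=B, head=2, tape[0..3]=0110 (head:   ^)
Step 3: in state B at pos 2, read 1 -> (B,1)->write 1,move R,goto B. Now: state=B, head=3, tape[0..4]=01100 (head:    ^)
Step 4: in state B at pos 3, read 0 -> (B,0)->write 1,move L,goto H. Now: state=H, head=2, tape[0..4]=01110 (head:   ^)
Head positions at steps 0..4: starting at 2, distinct positions visited = {1, 2, 3} -> 3 position(s)

Answer: 3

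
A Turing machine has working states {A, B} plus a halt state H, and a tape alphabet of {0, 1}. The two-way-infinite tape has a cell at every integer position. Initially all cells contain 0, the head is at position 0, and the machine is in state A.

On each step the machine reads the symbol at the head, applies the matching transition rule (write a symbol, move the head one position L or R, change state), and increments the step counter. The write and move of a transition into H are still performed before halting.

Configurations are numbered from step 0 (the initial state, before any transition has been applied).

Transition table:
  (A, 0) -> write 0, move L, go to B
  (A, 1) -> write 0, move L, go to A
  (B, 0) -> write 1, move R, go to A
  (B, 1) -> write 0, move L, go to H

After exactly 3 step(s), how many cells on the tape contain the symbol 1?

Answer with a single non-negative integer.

Answer: 1

Derivation:
Step 1: in state A at pos 0, read 0 -> (A,0)->write 0,move L,goto B. Now: state=B, head=-1, tape[-2..1]=0000 (head:  ^)
Step 2: in state B at pos -1, read 0 -> (B,0)->write 1,move R,goto A. Now: state=A, head=0, tape[-2..1]=0100 (head:   ^)
Step 3: in state A at pos 0, read 0 -> (A,0)->write 0,move L,goto B. Now: state=B, head=-1, tape[-2..1]=0100 (head:  ^)
Cells containing 1 after step 3: {-1} -> 1 cell(s)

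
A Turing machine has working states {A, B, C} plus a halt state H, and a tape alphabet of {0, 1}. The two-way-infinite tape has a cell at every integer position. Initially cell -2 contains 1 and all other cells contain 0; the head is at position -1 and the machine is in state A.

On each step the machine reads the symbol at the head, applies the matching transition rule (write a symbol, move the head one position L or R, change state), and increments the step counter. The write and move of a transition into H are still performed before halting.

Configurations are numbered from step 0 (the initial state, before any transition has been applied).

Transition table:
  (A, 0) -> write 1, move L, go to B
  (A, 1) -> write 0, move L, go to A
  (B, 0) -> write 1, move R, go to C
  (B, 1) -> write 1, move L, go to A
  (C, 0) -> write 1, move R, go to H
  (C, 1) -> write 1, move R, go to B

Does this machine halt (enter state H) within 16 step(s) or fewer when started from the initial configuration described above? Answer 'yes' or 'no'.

Step 1: in state A at pos -1, read 0 -> (A,0)->write 1,move L,goto B. Now: state=B, head=-2, tape[-3..0]=0110 (head:  ^)
Step 2: in state B at pos -2, read 1 -> (B,1)->write 1,move L,goto A. Now: state=A, head=-3, tape[-4..0]=00110 (head:  ^)
Step 3: in state A at pos -3, read 0 -> (A,0)->write 1,move L,goto B. Now: state=B, head=-4, tape[-5..0]=001110 (head:  ^)
Step 4: in state B at pos -4, read 0 -> (B,0)->write 1,move R,goto C. Now: state=C, head=-3, tape[-5..0]=011110 (head:   ^)
Step 5: in state C at pos -3, read 1 -> (C,1)->write 1,move R,goto B. Now: state=B, head=-2, tape[-5..0]=011110 (head:    ^)
Step 6: in state B at pos -2, read 1 -> (B,1)->write 1,move L,goto A. Now: state=A, head=-3, tape[-5..0]=011110 (head:   ^)
Step 7: in state A at pos -3, read 1 -> (A,1)->write 0,move L,goto A. Now: state=A, head=-4, tape[-5..0]=010110 (head:  ^)
Step 8: in state A at pos -4, read 1 -> (A,1)->write 0,move L,goto A. Now: state=A, head=-5, tape[-6..0]=0000110 (head:  ^)
Step 9: in state A at pos -5, read 0 -> (A,0)->write 1,move L,goto B. Now: state=B, head=-6, tape[-7..0]=00100110 (head:  ^)
Step 10: in state B at pos -6, read 0 -> (B,0)->write 1,move R,goto C. Now: state=C, head=-5, tape[-7..0]=01100110 (head:   ^)
Step 11: in state C at pos -5, read 1 -> (C,1)->write 1,move R,goto B. Now: state=B, head=-4, tape[-7..0]=01100110 (head:    ^)
Step 12: in state B at pos -4, read 0 -> (B,0)->write 1,move R,goto C. Now: state=C, head=-3, tape[-7..0]=01110110 (head:     ^)
Step 13: in state C at pos -3, read 0 -> (C,0)->write 1,move R,goto H. Now: state=H, head=-2, tape[-7..0]=01111110 (head:      ^)
State H reached at step 13; 13 <= 16 -> yes

Answer: yes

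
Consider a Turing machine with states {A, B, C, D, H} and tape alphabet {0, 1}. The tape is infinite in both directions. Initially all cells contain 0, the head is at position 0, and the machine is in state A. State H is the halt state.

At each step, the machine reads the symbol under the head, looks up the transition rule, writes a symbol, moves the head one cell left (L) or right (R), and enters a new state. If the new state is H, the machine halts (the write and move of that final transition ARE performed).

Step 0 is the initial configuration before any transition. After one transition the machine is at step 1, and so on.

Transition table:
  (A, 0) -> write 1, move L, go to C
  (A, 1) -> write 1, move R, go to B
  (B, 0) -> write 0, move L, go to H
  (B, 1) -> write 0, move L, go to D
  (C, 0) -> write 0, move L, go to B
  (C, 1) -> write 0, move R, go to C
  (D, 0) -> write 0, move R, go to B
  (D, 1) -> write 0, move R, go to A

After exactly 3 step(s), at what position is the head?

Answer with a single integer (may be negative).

Step 1: in state A at pos 0, read 0 -> (A,0)->write 1,move L,goto C. Now: state=C, head=-1, tape[-2..1]=0010 (head:  ^)
Step 2: in state C at pos -1, read 0 -> (C,0)->write 0,move L,goto B. Now: state=B, head=-2, tape[-3..1]=00010 (head:  ^)
Step 3: in state B at pos -2, read 0 -> (B,0)->write 0,move L,goto H. Now: state=H, head=-3, tape[-4..1]=000010 (head:  ^)

Answer: -3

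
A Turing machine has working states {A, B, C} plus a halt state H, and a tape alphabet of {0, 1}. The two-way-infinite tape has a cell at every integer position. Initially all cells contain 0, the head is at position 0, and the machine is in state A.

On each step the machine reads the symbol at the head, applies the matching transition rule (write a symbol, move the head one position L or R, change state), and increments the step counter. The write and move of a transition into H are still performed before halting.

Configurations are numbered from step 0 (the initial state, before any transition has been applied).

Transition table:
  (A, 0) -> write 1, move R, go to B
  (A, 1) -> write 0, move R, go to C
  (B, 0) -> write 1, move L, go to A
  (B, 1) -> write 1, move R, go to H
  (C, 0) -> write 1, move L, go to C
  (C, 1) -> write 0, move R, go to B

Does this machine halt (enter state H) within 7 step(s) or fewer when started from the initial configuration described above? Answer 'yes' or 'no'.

Step 1: in state A at pos 0, read 0 -> (A,0)->write 1,move R,goto B. Now: state=B, head=1, tape[-1..2]=0100 (head:   ^)
Step 2: in state B at pos 1, read 0 -> (B,0)->write 1,move L,goto A. Now: state=A, head=0, tape[-1..2]=0110 (head:  ^)
Step 3: in state A at pos 0, read 1 -> (A,1)->write 0,move R,goto C. Now: state=C, head=1, tape[-1..2]=0010 (head:   ^)
Step 4: in state C at pos 1, read 1 -> (C,1)->write 0,move R,goto B. Now: state=B, head=2, tape[-1..3]=00000 (head:    ^)
Step 5: in state B at pos 2, read 0 -> (B,0)->write 1,move L,goto A. Now: state=A, head=1, tape[-1..3]=00010 (head:   ^)
Step 6: in state A at pos 1, read 0 -> (A,0)->write 1,move R,goto B. Now: state=B, head=2, tape[-1..3]=00110 (head:    ^)
Step 7: in state B at pos 2, read 1 -> (B,1)->write 1,move R,goto H. Now: state=H, head=3, tape[-1..4]=001100 (head:     ^)
State H reached at step 7; 7 <= 7 -> yes

Answer: yes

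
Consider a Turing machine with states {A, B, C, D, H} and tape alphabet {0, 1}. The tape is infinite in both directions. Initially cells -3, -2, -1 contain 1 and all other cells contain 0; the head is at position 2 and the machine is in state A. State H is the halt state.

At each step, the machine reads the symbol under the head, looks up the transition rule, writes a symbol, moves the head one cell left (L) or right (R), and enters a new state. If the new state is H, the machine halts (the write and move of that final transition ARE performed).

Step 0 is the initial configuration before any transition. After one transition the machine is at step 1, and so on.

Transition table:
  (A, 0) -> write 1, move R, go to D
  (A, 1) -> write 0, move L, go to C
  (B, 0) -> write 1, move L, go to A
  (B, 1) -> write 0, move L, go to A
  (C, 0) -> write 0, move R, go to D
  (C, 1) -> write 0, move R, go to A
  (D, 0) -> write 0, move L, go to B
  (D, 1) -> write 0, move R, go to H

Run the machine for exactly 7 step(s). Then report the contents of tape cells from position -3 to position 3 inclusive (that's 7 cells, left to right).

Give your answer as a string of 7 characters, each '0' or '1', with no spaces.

Step 1: in state A at pos 2, read 0 -> (A,0)->write 1,move R,goto D. Now: state=D, head=3, tape[-4..4]=011100100 (head:        ^)
Step 2: in state D at pos 3, read 0 -> (D,0)->write 0,move L,goto B. Now: state=B, head=2, tape[-4..4]=011100100 (head:       ^)
Step 3: in state B at pos 2, read 1 -> (B,1)->write 0,move L,goto A. Now: state=A, head=1, tape[-4..4]=011100000 (head:      ^)
Step 4: in state A at pos 1, read 0 -> (A,0)->write 1,move R,goto D. Now: state=D, head=2, tape[-4..4]=011101000 (head:       ^)
Step 5: in state D at pos 2, read 0 -> (D,0)->write 0,move L,goto B. Now: state=B, head=1, tape[-4..4]=011101000 (head:      ^)
Step 6: in state B at pos 1, read 1 -> (B,1)->write 0,move L,goto A. Now: state=A, head=0, tape[-4..4]=011100000 (head:     ^)
Step 7: in state A at pos 0, read 0 -> (A,0)->write 1,move R,goto D. Now: state=D, head=1, tape[-4..4]=011110000 (head:      ^)

Answer: 1111000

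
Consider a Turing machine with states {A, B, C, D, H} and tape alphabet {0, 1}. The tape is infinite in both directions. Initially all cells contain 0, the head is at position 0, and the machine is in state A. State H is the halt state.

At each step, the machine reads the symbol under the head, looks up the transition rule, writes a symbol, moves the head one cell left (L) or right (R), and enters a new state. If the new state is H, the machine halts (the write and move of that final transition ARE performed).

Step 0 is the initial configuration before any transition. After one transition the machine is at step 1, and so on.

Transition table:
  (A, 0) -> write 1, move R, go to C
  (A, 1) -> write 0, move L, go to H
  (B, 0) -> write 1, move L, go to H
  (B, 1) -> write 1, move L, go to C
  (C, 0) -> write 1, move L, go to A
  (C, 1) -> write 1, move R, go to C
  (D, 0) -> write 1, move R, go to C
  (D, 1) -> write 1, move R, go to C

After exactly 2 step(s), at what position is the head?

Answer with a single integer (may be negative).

Step 1: in state A at pos 0, read 0 -> (A,0)->write 1,move R,goto C. Now: state=C, head=1, tape[-1..2]=0100 (head:   ^)
Step 2: in state C at pos 1, read 0 -> (C,0)->write 1,move L,goto A. Now: state=A, head=0, tape[-1..2]=0110 (head:  ^)

Answer: 0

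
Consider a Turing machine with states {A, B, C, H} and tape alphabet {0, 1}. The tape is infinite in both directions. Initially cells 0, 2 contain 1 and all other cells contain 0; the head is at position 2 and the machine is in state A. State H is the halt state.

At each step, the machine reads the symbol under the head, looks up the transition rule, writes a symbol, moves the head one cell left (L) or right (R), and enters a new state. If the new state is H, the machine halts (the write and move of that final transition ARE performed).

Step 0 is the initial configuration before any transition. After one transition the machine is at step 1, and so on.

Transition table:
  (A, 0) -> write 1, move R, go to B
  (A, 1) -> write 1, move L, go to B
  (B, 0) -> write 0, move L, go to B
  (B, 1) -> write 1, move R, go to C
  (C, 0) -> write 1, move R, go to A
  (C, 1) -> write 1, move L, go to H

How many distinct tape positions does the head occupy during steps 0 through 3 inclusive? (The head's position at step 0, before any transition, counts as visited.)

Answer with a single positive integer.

Answer: 3

Derivation:
Step 1: in state A at pos 2, read 1 -> (A,1)->write 1,move L,goto B. Now: state=B, head=1, tape[-1..3]=01010 (head:   ^)
Step 2: in state B at pos 1, read 0 -> (B,0)->write 0,move L,goto B. Now: state=B, head=0, tape[-1..3]=01010 (head:  ^)
Step 3: in state B at pos 0, read 1 -> (B,1)->write 1,move R,goto C. Now: state=C, head=1, tape[-1..3]=01010 (head:   ^)
Head positions at steps 0..3: starting at 2, distinct positions visited = {0, 1, 2} -> 3 position(s)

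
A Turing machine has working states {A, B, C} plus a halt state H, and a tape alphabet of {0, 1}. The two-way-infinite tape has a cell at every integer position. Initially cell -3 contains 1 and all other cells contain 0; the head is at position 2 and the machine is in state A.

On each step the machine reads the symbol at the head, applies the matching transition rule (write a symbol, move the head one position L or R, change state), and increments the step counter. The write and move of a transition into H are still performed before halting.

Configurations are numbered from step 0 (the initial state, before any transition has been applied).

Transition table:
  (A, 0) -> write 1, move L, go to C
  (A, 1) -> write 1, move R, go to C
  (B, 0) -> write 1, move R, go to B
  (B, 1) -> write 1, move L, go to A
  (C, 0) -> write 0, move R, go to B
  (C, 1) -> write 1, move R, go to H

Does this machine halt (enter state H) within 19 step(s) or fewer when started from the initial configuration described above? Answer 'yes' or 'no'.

Step 1: in state A at pos 2, read 0 -> (A,0)->write 1,move L,goto C. Now: state=C, head=1, tape[-4..3]=01000010 (head:      ^)
Step 2: in state C at pos 1, read 0 -> (C,0)->write 0,move R,goto B. Now: state=B, head=2, tape[-4..3]=01000010 (head:       ^)
Step 3: in state B at pos 2, read 1 -> (B,1)->write 1,move L,goto A. Now: state=A, head=1, tape[-4..3]=01000010 (head:      ^)
Step 4: in state A at pos 1, read 0 -> (A,0)->write 1,move L,goto C. Now: state=C, head=0, tape[-4..3]=01000110 (head:     ^)
Step 5: in state C at pos 0, read 0 -> (C,0)->write 0,move R,goto B. Now: state=B, head=1, tape[-4..3]=01000110 (head:      ^)
Step 6: in state B at pos 1, read 1 -> (B,1)->write 1,move L,goto A. Now: state=A, head=0, tape[-4..3]=01000110 (head:     ^)
Step 7: in state A at pos 0, read 0 -> (A,0)->write 1,move L,goto C. Now: state=C, head=-1, tape[-4..3]=01001110 (head:    ^)
Step 8: in state C at pos -1, read 0 -> (C,0)->write 0,move R,goto B. Now: state=B, head=0, tape[-4..3]=01001110 (head:     ^)
Step 9: in state B at pos 0, read 1 -> (B,1)->write 1,move L,goto A. Now: state=A, head=-1, tape[-4..3]=01001110 (head:    ^)
Step 10: in state A at pos -1, read 0 -> (A,0)->write 1,move L,goto C. Now: state=C, head=-2, tape[-4..3]=01011110 (head:   ^)
Step 11: in state C at pos -2, read 0 -> (C,0)->write 0,move R,goto B. Now: state=B, head=-1, tape[-4..3]=01011110 (head:    ^)
Step 12: in state B at pos -1, read 1 -> (B,1)->write 1,move L,goto A. Now: state=A, head=-2, tape[-4..3]=01011110 (head:   ^)
Step 13: in state A at pos -2, read 0 -> (A,0)->write 1,move L,goto C. Now: state=C, head=-3, tape[-4..3]=01111110 (head:  ^)
Step 14: in state C at pos -3, read 1 -> (C,1)->write 1,move R,goto H. Now: state=H, head=-2, tape[-4..3]=01111110 (head:   ^)
State H reached at step 14; 14 <= 19 -> yes

Answer: yes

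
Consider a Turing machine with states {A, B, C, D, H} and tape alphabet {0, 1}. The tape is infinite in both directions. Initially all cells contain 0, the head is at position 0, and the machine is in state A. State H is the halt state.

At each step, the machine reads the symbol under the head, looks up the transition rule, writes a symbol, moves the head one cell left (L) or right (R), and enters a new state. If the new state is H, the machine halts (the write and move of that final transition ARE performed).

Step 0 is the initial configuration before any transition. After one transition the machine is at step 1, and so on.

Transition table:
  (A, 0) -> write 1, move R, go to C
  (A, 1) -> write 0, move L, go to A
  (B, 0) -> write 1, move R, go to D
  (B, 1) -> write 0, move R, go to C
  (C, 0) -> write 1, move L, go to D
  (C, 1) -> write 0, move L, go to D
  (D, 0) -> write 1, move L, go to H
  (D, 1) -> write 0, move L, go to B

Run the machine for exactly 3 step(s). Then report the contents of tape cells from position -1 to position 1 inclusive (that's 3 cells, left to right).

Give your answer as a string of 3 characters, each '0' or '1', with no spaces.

Answer: 001

Derivation:
Step 1: in state A at pos 0, read 0 -> (A,0)->write 1,move R,goto C. Now: state=C, head=1, tape[-1..2]=0100 (head:   ^)
Step 2: in state C at pos 1, read 0 -> (C,0)->write 1,move L,goto D. Now: state=D, head=0, tape[-1..2]=0110 (head:  ^)
Step 3: in state D at pos 0, read 1 -> (D,1)->write 0,move L,goto B. Now: state=B, head=-1, tape[-2..2]=00010 (head:  ^)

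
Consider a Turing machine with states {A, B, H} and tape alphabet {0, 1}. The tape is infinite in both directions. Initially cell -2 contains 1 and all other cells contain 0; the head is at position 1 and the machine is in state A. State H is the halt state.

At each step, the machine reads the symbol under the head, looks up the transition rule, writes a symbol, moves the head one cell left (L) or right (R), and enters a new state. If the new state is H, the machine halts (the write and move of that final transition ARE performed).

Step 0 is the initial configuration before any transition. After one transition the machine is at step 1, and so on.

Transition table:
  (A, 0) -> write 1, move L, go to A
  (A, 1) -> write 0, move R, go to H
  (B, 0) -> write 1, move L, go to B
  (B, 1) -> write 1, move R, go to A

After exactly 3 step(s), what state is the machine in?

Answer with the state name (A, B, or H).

Answer: A

Derivation:
Step 1: in state A at pos 1, read 0 -> (A,0)->write 1,move L,goto A. Now: state=A, head=0, tape[-3..2]=010010 (head:    ^)
Step 2: in state A at pos 0, read 0 -> (A,0)->write 1,move L,goto A. Now: state=A, head=-1, tape[-3..2]=010110 (head:   ^)
Step 3: in state A at pos -1, read 0 -> (A,0)->write 1,move L,goto A. Now: state=A, head=-2, tape[-3..2]=011110 (head:  ^)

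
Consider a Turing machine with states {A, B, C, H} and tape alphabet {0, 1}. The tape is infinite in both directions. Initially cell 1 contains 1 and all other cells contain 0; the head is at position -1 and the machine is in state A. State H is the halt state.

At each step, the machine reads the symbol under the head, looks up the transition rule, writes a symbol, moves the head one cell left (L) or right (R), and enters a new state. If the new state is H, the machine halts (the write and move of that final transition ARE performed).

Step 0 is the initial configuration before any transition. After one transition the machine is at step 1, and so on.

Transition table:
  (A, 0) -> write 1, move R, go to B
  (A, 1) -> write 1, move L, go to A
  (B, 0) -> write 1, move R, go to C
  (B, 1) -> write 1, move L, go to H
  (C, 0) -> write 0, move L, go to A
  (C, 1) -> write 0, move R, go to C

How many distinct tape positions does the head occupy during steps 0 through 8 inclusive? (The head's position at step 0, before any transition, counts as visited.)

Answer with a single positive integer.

Answer: 5

Derivation:
Step 1: in state A at pos -1, read 0 -> (A,0)->write 1,move R,goto B. Now: state=B, head=0, tape[-2..2]=01010 (head:   ^)
Step 2: in state B at pos 0, read 0 -> (B,0)->write 1,move R,goto C. Now: state=C, head=1, tape[-2..2]=01110 (head:    ^)
Step 3: in state C at pos 1, read 1 -> (C,1)->write 0,move R,goto C. Now: state=C, head=2, tape[-2..3]=011000 (head:     ^)
Step 4: in state C at pos 2, read 0 -> (C,0)->write 0,move L,goto A. Now: state=A, head=1, tape[-2..3]=011000 (head:    ^)
Step 5: in state A at pos 1, read 0 -> (A,0)->write 1,move R,goto B. Now: state=B, head=2, tape[-2..3]=011100 (head:     ^)
Step 6: in state B at pos 2, read 0 -> (B,0)->write 1,move R,goto C. Now: state=C, head=3, tape[-2..4]=0111100 (head:      ^)
Step 7: in state C at pos 3, read 0 -> (C,0)->write 0,move L,goto A. Now: state=A, head=2, tape[-2..4]=0111100 (head:     ^)
Step 8: in state A at pos 2, read 1 -> (A,1)->write 1,move L,goto A. Now: state=A, head=1, tape[-2..4]=0111100 (head:    ^)
Head positions at steps 0..8: starting at -1, distinct positions visited = {-1, 0, 1, 2, 3} -> 5 position(s)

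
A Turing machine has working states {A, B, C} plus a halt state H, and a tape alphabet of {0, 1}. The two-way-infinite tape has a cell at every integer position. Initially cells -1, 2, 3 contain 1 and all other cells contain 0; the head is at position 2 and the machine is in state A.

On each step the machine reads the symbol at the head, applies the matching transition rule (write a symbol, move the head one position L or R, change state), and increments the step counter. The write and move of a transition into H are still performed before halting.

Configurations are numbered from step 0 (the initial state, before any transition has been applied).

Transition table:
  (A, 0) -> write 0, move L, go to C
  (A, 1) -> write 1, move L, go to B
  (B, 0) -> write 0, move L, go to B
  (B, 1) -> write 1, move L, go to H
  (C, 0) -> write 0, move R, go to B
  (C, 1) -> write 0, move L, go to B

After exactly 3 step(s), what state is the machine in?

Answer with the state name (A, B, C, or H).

Answer: B

Derivation:
Step 1: in state A at pos 2, read 1 -> (A,1)->write 1,move L,goto B. Now: state=B, head=1, tape[-2..4]=0100110 (head:    ^)
Step 2: in state B at pos 1, read 0 -> (B,0)->write 0,move L,goto B. Now: state=B, head=0, tape[-2..4]=0100110 (head:   ^)
Step 3: in state B at pos 0, read 0 -> (B,0)->write 0,move L,goto B. Now: state=B, head=-1, tape[-2..4]=0100110 (head:  ^)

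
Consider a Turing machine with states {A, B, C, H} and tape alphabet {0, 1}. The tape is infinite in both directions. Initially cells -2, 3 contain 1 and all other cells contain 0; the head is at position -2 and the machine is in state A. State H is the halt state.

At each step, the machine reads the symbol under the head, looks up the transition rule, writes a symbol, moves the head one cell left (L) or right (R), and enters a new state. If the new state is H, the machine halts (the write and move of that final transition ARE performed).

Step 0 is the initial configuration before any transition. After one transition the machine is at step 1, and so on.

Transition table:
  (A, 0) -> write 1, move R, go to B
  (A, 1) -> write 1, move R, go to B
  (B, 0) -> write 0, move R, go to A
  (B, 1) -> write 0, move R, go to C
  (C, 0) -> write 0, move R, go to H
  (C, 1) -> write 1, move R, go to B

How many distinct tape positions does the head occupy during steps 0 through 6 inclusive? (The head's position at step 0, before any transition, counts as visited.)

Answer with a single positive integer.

Step 1: in state A at pos -2, read 1 -> (A,1)->write 1,move R,goto B. Now: state=B, head=-1, tape[-3..4]=01000010 (head:   ^)
Step 2: in state B at pos -1, read 0 -> (B,0)->write 0,move R,goto A. Now: state=A, head=0, tape[-3..4]=01000010 (head:    ^)
Step 3: in state A at pos 0, read 0 -> (A,0)->write 1,move R,goto B. Now: state=B, head=1, tape[-3..4]=01010010 (head:     ^)
Step 4: in state B at pos 1, read 0 -> (B,0)->write 0,move R,goto A. Now: state=A, head=2, tape[-3..4]=01010010 (head:      ^)
Step 5: in state A at pos 2, read 0 -> (A,0)->write 1,move R,goto B. Now: state=B, head=3, tape[-3..4]=01010110 (head:       ^)
Step 6: in state B at pos 3, read 1 -> (B,1)->write 0,move R,goto C. Now: state=C, head=4, tape[-3..5]=010101000 (head:        ^)
Head positions at steps 0..6: starting at -2, distinct positions visited = {-2, -1, 0, 1, 2, 3, 4} -> 7 position(s)

Answer: 7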